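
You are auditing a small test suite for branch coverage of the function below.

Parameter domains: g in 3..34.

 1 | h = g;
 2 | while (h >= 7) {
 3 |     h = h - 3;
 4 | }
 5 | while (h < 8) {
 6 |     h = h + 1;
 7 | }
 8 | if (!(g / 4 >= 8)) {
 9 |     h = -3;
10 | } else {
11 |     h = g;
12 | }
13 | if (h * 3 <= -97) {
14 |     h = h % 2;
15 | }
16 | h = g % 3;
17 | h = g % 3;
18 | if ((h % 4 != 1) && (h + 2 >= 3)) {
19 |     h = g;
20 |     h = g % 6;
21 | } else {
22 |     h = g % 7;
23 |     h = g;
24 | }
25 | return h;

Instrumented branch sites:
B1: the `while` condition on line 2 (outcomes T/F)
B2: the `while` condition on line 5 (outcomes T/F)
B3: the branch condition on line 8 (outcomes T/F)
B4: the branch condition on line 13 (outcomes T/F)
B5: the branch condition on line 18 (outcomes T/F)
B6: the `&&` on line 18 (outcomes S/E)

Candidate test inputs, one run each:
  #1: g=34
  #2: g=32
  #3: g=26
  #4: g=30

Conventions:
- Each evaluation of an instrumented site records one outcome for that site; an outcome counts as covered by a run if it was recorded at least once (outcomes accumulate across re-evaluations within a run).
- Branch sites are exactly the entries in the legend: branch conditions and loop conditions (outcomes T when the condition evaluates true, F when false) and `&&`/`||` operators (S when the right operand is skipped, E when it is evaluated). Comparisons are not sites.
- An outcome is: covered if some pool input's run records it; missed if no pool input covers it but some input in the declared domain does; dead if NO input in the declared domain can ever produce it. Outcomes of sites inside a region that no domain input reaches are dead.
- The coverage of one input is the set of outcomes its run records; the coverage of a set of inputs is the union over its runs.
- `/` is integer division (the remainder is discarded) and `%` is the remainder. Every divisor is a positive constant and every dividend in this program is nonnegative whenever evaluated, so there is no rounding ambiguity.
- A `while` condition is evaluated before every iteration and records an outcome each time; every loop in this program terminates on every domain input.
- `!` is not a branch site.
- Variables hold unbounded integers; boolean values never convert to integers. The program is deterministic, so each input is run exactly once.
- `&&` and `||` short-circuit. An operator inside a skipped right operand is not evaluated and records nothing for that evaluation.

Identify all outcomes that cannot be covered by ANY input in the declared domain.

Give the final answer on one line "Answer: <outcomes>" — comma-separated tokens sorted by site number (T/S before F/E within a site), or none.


checking every outcome against all 32 domain inputs:
  B4=T: no domain input ever produces it -> dead
  reachable outcomes have witnesses, e.g. B1=T (e.g. g=7), B1=F (e.g. g=3), B2=T (e.g. g=3), B2=F (e.g. g=3)
Answer: B4=T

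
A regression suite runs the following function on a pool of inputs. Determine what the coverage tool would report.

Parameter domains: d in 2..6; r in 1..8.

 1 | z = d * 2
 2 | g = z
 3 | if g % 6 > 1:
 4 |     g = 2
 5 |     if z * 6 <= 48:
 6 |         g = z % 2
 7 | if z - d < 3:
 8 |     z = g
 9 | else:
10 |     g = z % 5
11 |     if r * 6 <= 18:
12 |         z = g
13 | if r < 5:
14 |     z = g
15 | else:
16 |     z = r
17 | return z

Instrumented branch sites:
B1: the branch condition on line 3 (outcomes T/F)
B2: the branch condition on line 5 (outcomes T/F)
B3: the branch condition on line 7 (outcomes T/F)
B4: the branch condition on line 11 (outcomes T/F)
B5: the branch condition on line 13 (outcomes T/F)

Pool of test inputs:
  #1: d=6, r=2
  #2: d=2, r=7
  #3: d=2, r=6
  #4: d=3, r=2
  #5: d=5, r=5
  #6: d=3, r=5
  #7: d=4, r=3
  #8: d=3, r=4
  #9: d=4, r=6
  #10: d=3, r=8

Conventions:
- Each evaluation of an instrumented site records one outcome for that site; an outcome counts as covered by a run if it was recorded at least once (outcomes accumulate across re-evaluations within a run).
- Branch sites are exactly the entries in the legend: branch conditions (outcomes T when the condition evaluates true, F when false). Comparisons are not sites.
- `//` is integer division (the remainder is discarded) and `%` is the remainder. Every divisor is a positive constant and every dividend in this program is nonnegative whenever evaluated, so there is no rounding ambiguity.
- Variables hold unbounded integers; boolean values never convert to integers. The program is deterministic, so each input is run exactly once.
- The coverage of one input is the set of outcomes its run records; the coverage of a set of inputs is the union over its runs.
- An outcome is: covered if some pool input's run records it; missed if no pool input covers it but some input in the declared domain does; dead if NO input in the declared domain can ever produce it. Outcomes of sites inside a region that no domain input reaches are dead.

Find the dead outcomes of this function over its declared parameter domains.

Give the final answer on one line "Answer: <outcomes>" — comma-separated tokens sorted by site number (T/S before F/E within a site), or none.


exhaustive pass over the 40-input domain:
  reachable outcomes have witnesses, e.g. B1=T (e.g. d=2, r=1), B1=F (e.g. d=3, r=1), B2=T (e.g. d=2, r=1), B2=F (e.g. d=5, r=1)
Answer: none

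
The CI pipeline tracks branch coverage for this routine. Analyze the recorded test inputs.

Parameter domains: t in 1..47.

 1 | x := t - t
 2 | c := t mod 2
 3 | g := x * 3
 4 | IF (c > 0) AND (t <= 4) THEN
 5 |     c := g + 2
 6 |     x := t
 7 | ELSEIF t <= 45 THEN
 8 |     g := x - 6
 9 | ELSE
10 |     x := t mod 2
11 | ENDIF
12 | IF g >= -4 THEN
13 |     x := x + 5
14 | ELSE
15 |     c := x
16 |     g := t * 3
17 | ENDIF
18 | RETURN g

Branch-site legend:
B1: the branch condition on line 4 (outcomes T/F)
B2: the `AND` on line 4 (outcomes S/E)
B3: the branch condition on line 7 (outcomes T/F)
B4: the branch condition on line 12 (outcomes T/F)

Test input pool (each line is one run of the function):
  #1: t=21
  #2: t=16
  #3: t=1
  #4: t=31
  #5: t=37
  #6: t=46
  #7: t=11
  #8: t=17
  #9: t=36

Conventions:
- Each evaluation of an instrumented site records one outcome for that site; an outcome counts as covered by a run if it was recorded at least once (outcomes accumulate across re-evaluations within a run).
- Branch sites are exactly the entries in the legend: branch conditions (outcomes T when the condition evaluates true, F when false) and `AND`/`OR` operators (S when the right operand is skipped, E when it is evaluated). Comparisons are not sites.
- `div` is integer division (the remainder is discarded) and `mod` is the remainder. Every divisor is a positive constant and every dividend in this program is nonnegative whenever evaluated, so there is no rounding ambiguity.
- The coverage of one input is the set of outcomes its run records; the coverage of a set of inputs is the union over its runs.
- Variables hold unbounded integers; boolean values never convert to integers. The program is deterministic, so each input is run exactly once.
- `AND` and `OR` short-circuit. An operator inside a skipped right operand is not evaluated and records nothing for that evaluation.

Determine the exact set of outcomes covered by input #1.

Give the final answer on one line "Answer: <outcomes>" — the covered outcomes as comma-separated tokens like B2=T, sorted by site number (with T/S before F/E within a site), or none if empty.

Tracing the run of input #1 (t=21):
  B2->E, B1->F, B3->T, B4->F
distinct outcomes covered: B1=F, B2=E, B3=T, B4=F

Answer: B1=F, B2=E, B3=T, B4=F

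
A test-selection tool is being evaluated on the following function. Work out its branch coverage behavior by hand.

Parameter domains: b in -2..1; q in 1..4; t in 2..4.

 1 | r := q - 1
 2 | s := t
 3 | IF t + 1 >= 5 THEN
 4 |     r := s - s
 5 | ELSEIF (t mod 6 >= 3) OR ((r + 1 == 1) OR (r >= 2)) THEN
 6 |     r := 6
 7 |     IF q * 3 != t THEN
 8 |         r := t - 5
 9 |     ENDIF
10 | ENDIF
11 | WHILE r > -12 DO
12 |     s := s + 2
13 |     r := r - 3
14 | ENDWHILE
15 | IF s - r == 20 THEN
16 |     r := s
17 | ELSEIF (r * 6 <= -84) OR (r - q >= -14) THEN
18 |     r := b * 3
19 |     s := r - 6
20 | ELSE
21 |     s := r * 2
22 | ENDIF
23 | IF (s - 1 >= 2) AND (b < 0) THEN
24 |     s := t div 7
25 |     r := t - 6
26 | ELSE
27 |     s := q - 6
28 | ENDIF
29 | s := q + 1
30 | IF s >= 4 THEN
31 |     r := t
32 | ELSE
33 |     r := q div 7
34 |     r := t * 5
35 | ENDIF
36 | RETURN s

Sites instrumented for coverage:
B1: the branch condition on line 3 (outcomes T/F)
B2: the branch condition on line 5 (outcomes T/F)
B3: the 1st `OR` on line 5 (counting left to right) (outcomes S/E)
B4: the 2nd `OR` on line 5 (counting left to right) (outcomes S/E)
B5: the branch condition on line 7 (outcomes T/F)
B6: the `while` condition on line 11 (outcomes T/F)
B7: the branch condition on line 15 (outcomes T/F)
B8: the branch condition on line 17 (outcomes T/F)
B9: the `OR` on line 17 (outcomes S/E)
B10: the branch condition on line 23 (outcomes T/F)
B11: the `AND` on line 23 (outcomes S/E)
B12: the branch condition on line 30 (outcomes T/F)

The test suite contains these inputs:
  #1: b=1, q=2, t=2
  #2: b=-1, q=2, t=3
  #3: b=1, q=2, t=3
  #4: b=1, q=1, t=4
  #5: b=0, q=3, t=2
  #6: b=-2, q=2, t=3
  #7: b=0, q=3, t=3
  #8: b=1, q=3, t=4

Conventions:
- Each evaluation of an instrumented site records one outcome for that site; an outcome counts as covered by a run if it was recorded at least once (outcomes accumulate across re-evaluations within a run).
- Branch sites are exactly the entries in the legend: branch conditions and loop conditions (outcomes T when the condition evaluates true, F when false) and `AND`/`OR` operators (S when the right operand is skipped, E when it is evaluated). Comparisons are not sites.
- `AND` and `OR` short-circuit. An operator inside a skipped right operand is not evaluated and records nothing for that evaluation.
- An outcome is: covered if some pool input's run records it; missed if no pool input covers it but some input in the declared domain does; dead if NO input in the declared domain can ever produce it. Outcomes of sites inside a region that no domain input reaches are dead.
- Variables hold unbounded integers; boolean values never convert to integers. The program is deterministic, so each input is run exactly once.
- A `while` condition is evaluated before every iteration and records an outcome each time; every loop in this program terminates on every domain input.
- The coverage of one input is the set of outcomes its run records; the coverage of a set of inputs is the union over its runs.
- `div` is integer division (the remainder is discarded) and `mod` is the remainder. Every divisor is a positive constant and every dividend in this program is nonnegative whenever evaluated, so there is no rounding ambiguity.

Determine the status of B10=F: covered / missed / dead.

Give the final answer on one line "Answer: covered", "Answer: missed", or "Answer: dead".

B10=F is recorded by pool input(s) 1, 2, 3, 4, 5, 6, 7, 8 -> covered

Answer: covered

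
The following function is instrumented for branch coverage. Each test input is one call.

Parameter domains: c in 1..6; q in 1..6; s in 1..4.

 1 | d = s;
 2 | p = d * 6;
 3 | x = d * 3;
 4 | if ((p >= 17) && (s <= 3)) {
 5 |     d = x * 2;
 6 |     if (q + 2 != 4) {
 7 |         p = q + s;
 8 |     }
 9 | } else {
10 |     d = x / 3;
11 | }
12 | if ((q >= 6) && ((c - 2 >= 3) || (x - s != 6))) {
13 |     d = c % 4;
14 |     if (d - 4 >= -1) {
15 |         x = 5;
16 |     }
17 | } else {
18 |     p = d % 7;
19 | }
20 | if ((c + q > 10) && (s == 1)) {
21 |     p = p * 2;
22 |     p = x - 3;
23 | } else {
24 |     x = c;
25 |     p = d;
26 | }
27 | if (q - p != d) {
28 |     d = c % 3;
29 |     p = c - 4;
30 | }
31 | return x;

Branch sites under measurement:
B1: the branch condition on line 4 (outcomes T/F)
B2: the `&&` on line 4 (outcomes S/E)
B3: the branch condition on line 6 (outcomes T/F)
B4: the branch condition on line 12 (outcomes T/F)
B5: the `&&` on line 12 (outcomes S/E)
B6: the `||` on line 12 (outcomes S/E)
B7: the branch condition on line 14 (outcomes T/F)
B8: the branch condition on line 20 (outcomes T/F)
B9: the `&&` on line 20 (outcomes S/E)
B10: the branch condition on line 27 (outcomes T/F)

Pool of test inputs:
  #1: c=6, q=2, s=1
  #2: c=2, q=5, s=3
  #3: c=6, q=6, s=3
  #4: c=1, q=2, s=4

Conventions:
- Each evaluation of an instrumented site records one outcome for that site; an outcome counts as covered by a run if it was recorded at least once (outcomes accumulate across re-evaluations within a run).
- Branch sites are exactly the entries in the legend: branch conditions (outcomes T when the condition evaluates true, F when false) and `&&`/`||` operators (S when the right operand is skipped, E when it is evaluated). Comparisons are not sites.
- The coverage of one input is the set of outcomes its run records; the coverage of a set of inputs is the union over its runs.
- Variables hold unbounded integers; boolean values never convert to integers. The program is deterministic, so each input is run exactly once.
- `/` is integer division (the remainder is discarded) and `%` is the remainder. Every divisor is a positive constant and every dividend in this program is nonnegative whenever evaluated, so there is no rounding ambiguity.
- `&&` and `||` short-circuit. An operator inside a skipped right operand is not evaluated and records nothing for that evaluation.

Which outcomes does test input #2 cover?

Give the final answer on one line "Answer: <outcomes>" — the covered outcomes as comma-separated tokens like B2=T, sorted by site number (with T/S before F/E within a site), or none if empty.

Tracing the run of input #2 (c=2, q=5, s=3):
  B2->E, B1->T, B3->T, B5->S, B4->F, B9->S, B8->F, B10->T
as a set, this run covers: B1=T, B2=E, B3=T, B4=F, B5=S, B8=F, B9=S, B10=T

Answer: B1=T, B2=E, B3=T, B4=F, B5=S, B8=F, B9=S, B10=T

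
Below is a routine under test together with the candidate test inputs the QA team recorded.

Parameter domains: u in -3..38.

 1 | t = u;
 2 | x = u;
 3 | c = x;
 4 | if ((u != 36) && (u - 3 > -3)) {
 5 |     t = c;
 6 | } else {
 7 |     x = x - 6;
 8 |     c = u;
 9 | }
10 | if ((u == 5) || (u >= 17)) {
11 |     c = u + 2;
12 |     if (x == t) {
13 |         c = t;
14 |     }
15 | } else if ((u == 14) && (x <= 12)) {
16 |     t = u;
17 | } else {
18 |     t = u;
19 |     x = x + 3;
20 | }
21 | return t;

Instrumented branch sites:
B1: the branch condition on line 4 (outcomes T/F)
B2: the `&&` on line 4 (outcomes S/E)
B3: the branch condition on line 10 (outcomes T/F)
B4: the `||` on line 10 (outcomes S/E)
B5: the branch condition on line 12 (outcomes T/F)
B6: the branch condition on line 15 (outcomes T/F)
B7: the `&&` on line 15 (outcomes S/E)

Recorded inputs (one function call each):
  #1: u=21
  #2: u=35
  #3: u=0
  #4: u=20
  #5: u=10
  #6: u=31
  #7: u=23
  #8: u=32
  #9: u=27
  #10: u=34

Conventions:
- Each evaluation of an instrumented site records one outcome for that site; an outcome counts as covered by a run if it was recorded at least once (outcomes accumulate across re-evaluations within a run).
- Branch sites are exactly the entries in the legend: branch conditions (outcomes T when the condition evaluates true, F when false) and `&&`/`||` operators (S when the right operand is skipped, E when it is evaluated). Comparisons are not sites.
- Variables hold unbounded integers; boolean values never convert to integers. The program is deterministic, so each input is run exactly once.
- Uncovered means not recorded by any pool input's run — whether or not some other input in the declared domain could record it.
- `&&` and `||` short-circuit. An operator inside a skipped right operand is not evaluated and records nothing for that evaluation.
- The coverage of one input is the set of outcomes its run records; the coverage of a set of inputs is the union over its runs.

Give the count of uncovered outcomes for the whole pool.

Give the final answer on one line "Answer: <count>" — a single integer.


test 1 (u=21) hits B1=T, B2=E, B3=T, B4=E, B5=T
test 2 (u=35) hits B1=T, B2=E, B3=T, B4=E, B5=T
test 3 (u=0) hits B1=F, B2=E, B3=F, B4=E, B6=F, B7=S
test 4 (u=20) hits B1=T, B2=E, B3=T, B4=E, B5=T
test 5 (u=10) hits B1=T, B2=E, B3=F, B4=E, B6=F, B7=S
test 6 (u=31) hits B1=T, B2=E, B3=T, B4=E, B5=T
test 7 (u=23) hits B1=T, B2=E, B3=T, B4=E, B5=T
test 8 (u=32) hits B1=T, B2=E, B3=T, B4=E, B5=T
test 9 (u=27) hits B1=T, B2=E, B3=T, B4=E, B5=T
test 10 (u=34) hits B1=T, B2=E, B3=T, B4=E, B5=T
union over the pool: B1=T, B1=F, B2=E, B3=T, B3=F, B4=E, B5=T, B6=F, B7=S
uncovered (5 of 14): B2=S, B4=S, B5=F, B6=T, B7=E
Answer: 5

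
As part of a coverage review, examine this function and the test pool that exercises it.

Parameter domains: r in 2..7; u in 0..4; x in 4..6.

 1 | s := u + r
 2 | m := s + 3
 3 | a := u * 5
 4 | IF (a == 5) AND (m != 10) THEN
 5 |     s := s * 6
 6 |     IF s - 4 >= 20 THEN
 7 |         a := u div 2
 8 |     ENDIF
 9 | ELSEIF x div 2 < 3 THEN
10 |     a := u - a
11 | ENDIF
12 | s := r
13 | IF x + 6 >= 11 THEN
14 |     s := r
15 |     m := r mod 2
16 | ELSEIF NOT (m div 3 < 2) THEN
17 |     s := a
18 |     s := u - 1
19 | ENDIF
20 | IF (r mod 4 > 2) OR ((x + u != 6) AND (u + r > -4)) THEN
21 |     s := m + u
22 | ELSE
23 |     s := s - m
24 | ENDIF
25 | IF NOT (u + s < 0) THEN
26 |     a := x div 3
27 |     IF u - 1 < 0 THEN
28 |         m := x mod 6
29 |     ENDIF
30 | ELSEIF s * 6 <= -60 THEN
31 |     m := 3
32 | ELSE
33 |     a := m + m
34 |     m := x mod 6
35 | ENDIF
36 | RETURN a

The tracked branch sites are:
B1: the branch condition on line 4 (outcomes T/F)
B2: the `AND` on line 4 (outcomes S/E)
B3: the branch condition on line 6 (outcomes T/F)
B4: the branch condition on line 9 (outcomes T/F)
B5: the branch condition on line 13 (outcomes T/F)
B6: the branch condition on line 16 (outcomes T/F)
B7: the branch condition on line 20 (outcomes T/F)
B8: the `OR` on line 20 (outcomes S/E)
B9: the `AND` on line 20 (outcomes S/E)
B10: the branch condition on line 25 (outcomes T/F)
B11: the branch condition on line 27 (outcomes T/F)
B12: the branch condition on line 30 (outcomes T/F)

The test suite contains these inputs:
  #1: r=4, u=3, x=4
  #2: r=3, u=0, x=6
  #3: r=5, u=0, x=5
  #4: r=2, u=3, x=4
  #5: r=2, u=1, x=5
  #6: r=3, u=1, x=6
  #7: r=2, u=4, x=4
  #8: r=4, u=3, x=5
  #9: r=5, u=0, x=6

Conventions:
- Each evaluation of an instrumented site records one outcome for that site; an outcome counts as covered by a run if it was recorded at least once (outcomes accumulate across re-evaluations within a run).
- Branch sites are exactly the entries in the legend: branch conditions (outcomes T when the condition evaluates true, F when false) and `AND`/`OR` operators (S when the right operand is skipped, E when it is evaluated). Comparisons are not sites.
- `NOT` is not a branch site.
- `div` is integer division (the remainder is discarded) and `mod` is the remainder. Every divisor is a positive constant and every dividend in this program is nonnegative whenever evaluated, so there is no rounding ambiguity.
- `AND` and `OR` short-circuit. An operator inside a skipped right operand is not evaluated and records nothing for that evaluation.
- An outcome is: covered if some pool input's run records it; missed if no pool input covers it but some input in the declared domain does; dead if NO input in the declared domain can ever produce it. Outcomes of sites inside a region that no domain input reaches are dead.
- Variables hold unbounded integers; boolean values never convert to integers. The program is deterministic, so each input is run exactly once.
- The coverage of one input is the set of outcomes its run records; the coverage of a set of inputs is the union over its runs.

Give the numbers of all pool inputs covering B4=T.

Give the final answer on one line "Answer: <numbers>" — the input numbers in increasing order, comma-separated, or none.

input #1 (r=4, u=3, x=4): covers B4=T
input #2 (r=3, u=0, x=6): misses B4=T
input #3 (r=5, u=0, x=5): covers B4=T
input #4 (r=2, u=3, x=4): covers B4=T
input #5 (r=2, u=1, x=5): misses B4=T
input #6 (r=3, u=1, x=6): misses B4=T
input #7 (r=2, u=4, x=4): covers B4=T
input #8 (r=4, u=3, x=5): covers B4=T
input #9 (r=5, u=0, x=6): misses B4=T

Answer: 1, 3, 4, 7, 8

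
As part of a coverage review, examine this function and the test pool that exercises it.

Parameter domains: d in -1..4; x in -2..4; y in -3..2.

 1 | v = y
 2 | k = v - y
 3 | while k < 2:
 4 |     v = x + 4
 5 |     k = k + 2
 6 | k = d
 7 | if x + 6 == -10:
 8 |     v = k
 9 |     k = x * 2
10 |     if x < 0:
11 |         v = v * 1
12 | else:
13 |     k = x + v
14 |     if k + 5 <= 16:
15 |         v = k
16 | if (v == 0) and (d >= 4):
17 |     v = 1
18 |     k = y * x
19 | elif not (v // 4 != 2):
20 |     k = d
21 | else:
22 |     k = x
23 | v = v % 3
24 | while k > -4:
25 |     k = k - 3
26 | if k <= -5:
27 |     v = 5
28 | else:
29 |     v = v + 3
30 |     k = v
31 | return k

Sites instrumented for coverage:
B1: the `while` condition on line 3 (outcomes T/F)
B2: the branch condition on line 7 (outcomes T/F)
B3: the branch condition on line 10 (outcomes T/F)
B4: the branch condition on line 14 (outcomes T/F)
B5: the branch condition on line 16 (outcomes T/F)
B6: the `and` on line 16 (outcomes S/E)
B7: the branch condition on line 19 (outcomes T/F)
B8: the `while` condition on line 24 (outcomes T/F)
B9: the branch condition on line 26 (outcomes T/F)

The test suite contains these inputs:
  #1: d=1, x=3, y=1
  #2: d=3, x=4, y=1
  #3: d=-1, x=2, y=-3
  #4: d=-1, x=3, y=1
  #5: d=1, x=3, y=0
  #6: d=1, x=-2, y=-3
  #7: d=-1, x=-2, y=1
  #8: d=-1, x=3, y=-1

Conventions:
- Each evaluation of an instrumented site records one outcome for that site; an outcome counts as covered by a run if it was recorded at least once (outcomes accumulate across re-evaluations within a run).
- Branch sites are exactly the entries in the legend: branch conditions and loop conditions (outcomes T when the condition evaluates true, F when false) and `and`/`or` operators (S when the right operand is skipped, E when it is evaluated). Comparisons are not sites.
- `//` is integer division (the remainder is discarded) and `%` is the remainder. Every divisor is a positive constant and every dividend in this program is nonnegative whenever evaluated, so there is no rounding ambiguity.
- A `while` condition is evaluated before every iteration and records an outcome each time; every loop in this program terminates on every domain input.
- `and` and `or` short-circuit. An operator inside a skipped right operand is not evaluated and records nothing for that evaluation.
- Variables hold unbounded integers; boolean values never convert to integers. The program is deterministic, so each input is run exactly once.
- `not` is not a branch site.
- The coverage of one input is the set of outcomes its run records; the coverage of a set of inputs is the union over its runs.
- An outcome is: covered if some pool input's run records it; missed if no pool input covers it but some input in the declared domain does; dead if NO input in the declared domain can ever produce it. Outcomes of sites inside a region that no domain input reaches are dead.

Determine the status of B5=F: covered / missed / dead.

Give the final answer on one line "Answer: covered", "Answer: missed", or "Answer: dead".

B5=F is recorded by pool input(s) 1, 2, 3, 4, 5, 6, 7, 8 -> covered

Answer: covered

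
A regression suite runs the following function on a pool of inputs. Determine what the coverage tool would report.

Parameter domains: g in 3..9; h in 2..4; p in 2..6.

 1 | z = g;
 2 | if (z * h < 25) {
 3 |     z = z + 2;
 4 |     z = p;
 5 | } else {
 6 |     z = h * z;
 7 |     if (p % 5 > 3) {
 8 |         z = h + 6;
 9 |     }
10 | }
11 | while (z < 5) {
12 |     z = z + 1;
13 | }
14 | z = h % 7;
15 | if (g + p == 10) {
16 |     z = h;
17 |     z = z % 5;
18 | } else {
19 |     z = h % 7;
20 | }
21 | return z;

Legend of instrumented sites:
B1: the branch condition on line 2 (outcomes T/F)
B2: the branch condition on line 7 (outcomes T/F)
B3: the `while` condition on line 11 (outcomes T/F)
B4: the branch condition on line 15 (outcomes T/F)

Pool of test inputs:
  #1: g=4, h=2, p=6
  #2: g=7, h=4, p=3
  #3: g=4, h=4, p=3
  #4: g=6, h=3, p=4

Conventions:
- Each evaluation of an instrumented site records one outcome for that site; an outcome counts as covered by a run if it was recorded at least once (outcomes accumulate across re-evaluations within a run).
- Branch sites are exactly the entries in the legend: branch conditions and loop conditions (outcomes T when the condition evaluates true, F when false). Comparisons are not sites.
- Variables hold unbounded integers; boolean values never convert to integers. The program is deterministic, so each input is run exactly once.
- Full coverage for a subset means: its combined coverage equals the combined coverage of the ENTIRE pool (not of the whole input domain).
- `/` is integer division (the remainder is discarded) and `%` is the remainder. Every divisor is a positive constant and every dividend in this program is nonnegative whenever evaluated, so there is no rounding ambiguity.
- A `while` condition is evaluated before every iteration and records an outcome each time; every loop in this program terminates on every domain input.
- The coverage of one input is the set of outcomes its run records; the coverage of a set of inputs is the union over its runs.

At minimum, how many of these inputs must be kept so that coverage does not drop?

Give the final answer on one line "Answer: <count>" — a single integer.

input #1 (g=4, h=2, p=6): covers B1=T, B3=F, B4=T
input #2 (g=7, h=4, p=3): covers B1=F, B2=F, B3=F, B4=T
input #3 (g=4, h=4, p=3): covers B1=T, B3=T, B3=F, B4=F
input #4 (g=6, h=3, p=4): covers B1=T, B3=T, B3=F, B4=T
together the pool reaches 7 outcomes: B1=T, B1=F, B2=F, B3=T, B3=F, B4=T, B4=F
size 1 is not enough: best union over all size-1 subsets is 4/7
the canonical winner is {2, 3}: size 2, full 7-outcome coverage, earliest index list among size-2 covers

Answer: 2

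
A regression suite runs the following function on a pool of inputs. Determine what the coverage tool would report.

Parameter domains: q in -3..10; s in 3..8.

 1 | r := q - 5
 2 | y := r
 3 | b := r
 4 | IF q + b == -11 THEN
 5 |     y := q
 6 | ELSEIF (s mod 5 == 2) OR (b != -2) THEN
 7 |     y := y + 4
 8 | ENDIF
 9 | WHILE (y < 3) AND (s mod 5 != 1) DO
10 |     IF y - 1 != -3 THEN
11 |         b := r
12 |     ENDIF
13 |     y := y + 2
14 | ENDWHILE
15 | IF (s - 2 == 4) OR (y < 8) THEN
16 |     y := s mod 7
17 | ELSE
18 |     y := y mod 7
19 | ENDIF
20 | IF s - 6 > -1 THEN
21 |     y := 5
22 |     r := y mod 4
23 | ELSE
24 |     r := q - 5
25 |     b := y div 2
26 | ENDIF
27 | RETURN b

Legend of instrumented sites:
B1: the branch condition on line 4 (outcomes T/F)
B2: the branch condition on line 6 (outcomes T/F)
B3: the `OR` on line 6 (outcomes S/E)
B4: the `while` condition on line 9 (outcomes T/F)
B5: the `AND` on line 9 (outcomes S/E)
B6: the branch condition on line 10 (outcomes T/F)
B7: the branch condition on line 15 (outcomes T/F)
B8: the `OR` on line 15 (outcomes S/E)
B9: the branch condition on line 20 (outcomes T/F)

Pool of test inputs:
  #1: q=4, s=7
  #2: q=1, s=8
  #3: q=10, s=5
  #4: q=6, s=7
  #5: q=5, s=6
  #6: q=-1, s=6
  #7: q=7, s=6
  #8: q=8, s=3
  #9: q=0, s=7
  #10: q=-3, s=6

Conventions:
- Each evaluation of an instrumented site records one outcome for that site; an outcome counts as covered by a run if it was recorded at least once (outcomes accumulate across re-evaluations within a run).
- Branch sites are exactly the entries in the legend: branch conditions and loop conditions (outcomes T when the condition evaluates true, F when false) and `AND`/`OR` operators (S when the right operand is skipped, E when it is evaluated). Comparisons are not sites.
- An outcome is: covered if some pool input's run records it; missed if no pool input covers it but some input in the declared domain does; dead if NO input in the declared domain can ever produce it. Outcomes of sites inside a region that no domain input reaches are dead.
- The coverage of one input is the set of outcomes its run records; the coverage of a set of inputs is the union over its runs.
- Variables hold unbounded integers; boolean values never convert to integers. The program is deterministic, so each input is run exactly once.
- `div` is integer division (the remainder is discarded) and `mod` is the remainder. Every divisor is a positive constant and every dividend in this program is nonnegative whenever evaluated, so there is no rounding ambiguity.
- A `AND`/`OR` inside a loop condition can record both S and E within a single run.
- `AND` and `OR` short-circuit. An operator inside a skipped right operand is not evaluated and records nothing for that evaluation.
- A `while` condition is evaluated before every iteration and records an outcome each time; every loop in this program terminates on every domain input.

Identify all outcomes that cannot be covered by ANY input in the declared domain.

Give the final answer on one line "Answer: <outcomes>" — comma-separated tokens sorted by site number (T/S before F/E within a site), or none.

checking every outcome against all 84 domain inputs:
  reachable outcomes have witnesses, e.g. B1=T (e.g. q=-3, s=3), B1=F (e.g. q=-2, s=3), B2=T (e.g. q=-2, s=3), B2=F (e.g. q=3, s=3)

Answer: none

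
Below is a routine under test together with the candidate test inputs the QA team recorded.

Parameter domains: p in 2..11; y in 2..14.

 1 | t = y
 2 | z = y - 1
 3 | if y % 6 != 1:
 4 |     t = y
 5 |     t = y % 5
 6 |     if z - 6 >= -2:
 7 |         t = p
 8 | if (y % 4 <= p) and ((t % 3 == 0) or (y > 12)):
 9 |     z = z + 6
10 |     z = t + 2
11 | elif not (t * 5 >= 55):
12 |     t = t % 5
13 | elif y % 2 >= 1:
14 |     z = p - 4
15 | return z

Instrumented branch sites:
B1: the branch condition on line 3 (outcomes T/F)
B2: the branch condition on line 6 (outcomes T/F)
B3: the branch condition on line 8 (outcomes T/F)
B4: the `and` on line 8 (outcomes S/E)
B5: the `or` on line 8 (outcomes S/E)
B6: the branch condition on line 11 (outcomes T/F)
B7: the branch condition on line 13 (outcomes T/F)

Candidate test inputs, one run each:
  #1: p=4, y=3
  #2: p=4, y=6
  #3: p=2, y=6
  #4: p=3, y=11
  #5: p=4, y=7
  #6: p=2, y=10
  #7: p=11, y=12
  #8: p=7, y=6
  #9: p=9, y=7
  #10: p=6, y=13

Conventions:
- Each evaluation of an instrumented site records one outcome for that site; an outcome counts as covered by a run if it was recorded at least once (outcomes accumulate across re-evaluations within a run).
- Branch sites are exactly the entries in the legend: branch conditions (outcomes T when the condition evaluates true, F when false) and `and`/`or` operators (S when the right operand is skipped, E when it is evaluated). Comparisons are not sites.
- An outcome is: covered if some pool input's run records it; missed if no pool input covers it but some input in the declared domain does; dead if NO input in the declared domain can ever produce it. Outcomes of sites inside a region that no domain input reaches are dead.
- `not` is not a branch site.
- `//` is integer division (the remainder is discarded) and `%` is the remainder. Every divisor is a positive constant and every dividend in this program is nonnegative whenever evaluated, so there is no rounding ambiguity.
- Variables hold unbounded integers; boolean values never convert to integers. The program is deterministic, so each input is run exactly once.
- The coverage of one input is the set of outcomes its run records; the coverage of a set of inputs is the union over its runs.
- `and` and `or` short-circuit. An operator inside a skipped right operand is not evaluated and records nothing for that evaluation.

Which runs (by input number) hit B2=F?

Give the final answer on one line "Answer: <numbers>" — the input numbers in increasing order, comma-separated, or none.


input #1 (p=4, y=3): hits B2=F
input #2 (p=4, y=6): never hits B2=F
input #3 (p=2, y=6): never hits B2=F
input #4 (p=3, y=11): never hits B2=F
input #5 (p=4, y=7): never hits B2=F
input #6 (p=2, y=10): never hits B2=F
input #7 (p=11, y=12): never hits B2=F
input #8 (p=7, y=6): never hits B2=F
input #9 (p=9, y=7): never hits B2=F
input #10 (p=6, y=13): never hits B2=F
Answer: 1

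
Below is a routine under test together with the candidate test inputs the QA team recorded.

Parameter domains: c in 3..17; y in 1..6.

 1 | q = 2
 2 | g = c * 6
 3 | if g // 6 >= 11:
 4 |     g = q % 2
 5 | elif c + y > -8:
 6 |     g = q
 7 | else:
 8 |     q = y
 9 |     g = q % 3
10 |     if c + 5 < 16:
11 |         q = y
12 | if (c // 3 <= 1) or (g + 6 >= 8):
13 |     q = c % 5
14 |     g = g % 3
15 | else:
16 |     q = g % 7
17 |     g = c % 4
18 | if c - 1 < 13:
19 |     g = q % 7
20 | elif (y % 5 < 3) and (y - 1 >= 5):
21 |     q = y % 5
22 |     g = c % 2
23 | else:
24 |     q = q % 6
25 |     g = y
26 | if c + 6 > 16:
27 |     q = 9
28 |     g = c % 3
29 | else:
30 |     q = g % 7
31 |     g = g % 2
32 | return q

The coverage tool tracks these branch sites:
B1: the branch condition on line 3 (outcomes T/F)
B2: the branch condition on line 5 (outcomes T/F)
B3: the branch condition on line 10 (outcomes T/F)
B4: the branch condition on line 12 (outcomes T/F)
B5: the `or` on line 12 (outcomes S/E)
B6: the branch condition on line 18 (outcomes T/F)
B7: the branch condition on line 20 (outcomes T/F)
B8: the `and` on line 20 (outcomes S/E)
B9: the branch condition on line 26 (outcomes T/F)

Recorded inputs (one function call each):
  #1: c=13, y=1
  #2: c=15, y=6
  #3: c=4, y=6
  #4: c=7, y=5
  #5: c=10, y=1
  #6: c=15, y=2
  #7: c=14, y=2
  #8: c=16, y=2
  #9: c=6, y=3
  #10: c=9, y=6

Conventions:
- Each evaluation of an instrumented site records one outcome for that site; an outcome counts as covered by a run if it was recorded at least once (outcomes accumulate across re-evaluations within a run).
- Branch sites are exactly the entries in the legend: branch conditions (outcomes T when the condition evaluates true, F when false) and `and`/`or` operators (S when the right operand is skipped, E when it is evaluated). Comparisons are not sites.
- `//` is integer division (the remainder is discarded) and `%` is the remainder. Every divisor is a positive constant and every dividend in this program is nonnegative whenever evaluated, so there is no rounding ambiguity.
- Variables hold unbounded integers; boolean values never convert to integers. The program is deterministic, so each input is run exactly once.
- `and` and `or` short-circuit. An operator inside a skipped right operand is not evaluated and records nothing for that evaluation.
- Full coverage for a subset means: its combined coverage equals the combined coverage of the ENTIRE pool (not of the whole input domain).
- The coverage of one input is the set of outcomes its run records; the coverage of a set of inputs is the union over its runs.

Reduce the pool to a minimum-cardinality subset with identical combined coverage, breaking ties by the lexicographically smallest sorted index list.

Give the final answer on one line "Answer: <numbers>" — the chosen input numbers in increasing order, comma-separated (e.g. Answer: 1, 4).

input #1, c=13, y=1: events B1->T, B5->E, B4->F, B6->T, B9->T; outcomes B1=T, B4=F, B5=E, B6=T, B9=T
input #2, c=15, y=6: events B1->T, B5->E, B4->F, B6->F, B8->E, B7->T, B9->T; outcomes B1=T, B4=F, B5=E, B6=F, B7=T, B8=E, B9=T
input #3, c=4, y=6: events B1->F, B2->T, B5->S, B4->T, B6->T, B9->F; outcomes B1=F, B2=T, B4=T, B5=S, B6=T, B9=F
input #4, c=7, y=5: events B1->F, B2->T, B5->E, B4->T, B6->T, B9->F; outcomes B1=F, B2=T, B4=T, B5=E, B6=T, B9=F
input #5, c=10, y=1: events B1->F, B2->T, B5->E, B4->T, B6->T, B9->F; outcomes B1=F, B2=T, B4=T, B5=E, B6=T, B9=F
input #6, c=15, y=2: events B1->T, B5->E, B4->F, B6->F, B8->E, B7->F, B9->T; outcomes B1=T, B4=F, B5=E, B6=F, B7=F, B8=E, B9=T
input #7, c=14, y=2: events B1->T, B5->E, B4->F, B6->F, B8->E, B7->F, B9->T; outcomes B1=T, B4=F, B5=E, B6=F, B7=F, B8=E, B9=T
input #8, c=16, y=2: events B1->T, B5->E, B4->F, B6->F, B8->E, B7->F, B9->T; outcomes B1=T, B4=F, B5=E, B6=F, B7=F, B8=E, B9=T
input #9, c=6, y=3: events B1->F, B2->T, B5->E, B4->T, B6->T, B9->F; outcomes B1=F, B2=T, B4=T, B5=E, B6=T, B9=F
input #10, c=9, y=6: events B1->F, B2->T, B5->E, B4->T, B6->T, B9->F; outcomes B1=F, B2=T, B4=T, B5=E, B6=T, B9=F
union over all inputs: B1=T, B1=F, B2=T, B4=T, B4=F, B5=S, B5=E, B6=T, B6=F, B7=T, B7=F, B8=E, B9=T, B9=F (14 outcomes)
size 1 is not enough: best union over all size-1 subsets is 7/14
size 2 is not enough: best union over all size-2 subsets is 13/14
at size 3, {2, 3, 6} reaches all 14 outcomes; every lexicographically earlier size-3 subset fails

Answer: 2, 3, 6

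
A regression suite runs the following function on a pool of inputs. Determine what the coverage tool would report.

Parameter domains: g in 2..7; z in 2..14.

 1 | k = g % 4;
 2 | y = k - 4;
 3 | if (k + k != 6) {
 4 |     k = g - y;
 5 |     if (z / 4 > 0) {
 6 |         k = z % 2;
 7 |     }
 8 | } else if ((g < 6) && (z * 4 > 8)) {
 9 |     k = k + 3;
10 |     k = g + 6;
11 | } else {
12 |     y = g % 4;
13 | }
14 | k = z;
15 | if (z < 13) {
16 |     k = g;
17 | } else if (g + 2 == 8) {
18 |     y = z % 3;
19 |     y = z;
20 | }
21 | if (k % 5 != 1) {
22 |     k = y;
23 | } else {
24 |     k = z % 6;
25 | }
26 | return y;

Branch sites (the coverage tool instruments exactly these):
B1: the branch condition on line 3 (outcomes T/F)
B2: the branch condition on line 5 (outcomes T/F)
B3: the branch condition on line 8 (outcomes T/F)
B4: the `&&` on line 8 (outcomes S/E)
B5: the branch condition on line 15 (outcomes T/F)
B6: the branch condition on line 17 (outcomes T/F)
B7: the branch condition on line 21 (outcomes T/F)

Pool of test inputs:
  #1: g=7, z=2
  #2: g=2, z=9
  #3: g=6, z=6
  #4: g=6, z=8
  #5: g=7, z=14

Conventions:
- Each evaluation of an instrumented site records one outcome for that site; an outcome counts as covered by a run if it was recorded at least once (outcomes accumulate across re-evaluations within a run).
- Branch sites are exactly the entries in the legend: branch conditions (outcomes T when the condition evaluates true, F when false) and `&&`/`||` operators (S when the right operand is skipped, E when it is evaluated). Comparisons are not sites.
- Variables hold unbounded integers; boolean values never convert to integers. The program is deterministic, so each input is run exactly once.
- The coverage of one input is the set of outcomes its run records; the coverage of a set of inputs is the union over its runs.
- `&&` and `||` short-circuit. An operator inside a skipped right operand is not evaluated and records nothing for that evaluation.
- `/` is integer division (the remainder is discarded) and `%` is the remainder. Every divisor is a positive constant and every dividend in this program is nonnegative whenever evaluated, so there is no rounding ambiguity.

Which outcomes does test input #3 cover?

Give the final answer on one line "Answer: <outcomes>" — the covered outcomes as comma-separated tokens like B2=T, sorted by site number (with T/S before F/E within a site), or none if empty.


Running input #3 (g=6, z=6), event by event:
  B1->T, B2->T, B5->T, B7->F
collecting distinct outcomes: B1=T, B2=T, B5=T, B7=F
Answer: B1=T, B2=T, B5=T, B7=F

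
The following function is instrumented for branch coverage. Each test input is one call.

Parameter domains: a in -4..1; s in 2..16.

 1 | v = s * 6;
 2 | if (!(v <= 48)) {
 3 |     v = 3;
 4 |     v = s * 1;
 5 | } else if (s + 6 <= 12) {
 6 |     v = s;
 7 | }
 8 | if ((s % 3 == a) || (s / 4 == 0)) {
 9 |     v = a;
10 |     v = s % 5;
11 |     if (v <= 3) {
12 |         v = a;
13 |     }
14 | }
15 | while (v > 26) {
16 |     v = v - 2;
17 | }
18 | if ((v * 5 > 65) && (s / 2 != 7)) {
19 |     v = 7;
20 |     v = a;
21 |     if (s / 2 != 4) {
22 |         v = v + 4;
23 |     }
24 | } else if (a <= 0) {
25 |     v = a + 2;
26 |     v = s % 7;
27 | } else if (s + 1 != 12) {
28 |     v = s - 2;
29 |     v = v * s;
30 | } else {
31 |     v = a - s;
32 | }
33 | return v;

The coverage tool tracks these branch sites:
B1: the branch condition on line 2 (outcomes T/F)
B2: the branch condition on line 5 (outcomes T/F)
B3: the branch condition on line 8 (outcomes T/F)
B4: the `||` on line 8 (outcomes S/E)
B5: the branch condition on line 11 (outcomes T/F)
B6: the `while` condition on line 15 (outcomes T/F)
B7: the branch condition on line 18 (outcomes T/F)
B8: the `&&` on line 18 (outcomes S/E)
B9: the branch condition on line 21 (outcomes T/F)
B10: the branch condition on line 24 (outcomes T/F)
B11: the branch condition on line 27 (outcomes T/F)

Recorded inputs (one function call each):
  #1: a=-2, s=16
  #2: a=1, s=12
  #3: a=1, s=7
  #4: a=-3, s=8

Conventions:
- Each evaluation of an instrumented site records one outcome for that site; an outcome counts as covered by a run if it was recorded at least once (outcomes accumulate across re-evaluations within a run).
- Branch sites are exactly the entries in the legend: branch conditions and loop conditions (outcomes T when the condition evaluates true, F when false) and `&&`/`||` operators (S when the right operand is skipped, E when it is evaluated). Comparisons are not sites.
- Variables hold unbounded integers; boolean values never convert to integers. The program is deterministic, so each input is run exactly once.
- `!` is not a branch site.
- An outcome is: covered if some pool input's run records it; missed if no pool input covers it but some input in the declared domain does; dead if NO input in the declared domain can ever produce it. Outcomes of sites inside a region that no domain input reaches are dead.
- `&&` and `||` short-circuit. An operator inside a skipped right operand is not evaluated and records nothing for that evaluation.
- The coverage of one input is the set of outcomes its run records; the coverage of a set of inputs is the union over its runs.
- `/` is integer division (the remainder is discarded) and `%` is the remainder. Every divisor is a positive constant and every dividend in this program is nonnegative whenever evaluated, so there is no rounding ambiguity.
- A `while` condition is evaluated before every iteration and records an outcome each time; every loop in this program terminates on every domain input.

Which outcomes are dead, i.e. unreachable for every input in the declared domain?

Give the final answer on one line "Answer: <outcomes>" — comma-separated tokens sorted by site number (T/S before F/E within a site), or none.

running all 90 domain inputs and tallying outcomes:
  reachable outcomes have witnesses, e.g. B1=T (e.g. a=-4, s=9), B1=F (e.g. a=-4, s=2), B2=T (e.g. a=-4, s=2), B2=F (e.g. a=-4, s=7)

Answer: none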